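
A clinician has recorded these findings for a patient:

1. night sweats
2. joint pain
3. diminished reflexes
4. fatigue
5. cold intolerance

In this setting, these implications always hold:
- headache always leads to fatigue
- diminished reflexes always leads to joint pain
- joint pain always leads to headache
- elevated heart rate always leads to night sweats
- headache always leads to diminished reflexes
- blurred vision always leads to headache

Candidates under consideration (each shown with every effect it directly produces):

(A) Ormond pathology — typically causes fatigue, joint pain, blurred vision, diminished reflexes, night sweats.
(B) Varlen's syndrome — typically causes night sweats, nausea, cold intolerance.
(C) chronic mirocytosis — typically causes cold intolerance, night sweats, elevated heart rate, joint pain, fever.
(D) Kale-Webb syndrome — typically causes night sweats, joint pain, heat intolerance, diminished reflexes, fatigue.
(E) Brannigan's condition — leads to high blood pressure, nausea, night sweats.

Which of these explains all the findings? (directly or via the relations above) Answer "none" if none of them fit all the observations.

Per-candidate check:
(A) Ormond pathology — night sweats yes; joint pain yes; diminished reflexes yes; fatigue yes; cold intolerance NO
(B) Varlen's syndrome — night sweats yes; joint pain NO; diminished reflexes NO; fatigue NO; cold intolerance yes
(C) chronic mirocytosis — night sweats yes; joint pain yes; diminished reflexes yes (through joint pain → headache → diminished reflexes); fatigue yes (through joint pain → headache → fatigue); cold intolerance yes
(D) Kale-Webb syndrome — night sweats yes; joint pain yes; diminished reflexes yes; fatigue yes; cold intolerance NO
(E) Brannigan's condition — does not account for joint pain, diminished reflexes, fatigue, cold intolerance
(C) is the only candidate with no mismatches.

C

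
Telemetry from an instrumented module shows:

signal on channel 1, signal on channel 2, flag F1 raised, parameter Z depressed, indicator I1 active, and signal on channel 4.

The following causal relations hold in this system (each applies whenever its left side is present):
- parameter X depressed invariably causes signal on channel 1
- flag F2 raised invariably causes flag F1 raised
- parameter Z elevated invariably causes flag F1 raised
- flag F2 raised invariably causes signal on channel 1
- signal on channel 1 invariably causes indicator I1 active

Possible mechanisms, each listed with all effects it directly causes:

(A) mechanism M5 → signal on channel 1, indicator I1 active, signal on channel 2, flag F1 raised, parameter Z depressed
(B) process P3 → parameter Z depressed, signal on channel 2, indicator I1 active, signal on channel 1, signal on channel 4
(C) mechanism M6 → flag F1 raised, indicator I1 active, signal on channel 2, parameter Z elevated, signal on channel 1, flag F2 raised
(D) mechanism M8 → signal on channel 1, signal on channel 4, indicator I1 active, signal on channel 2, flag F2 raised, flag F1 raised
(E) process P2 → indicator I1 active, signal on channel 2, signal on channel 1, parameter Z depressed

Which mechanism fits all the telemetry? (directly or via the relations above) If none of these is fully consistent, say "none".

none

Per-candidate check:
(A) mechanism M5 — signal on channel 1 ✓; signal on channel 2 ✓; flag F1 raised ✓; parameter Z depressed ✓; indicator I1 active ✓; signal on channel 4 ✗
(B) process P3 — signal on channel 1 ✓; signal on channel 2 ✓; flag F1 raised ✗; parameter Z depressed ✓; indicator I1 active ✓; signal on channel 4 ✓
(C) mechanism M6 — fails on parameter Z depressed, signal on channel 4 (predicts parameter Z elevated, not parameter Z depressed)
(D) mechanism M8 — does not account for parameter Z depressed
(E) process P2 — signal on channel 1 ✓; signal on channel 2 ✓; flag F1 raised ✗; parameter Z depressed ✓; indicator I1 active ✓; signal on channel 4 ✗
None of the listed candidates fits everything.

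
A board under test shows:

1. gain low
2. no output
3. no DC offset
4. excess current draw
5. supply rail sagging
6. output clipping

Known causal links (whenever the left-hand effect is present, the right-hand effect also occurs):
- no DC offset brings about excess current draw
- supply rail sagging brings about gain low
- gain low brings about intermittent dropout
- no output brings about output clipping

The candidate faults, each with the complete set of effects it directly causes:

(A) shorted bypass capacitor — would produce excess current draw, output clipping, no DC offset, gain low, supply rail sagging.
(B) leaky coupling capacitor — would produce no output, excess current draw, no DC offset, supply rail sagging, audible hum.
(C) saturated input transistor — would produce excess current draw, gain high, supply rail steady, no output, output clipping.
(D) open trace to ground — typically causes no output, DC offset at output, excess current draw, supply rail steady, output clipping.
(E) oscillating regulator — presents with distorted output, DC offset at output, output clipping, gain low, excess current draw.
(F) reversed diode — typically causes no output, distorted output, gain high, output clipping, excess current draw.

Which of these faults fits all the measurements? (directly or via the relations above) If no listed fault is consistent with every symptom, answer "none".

B

Per-candidate check:
(A) shorted bypass capacitor — gain low yes; no output NO; no DC offset yes; excess current draw yes; supply rail sagging yes; output clipping yes
(B) leaky coupling capacitor — accounts for every observation (gain low via supply rail sagging → gain low)
(C) saturated input transistor — fails on gain low, no DC offset, supply rail sagging (predicts gain high, not gain low; predicts supply rail steady, not supply rail sagging)
(D) open trace to ground — fails on gain low, no DC offset, supply rail sagging (predicts DC offset at output, not no DC offset; predicts supply rail steady, not supply rail sagging)
(E) oscillating regulator — fails on no output, no DC offset, supply rail sagging (predicts DC offset at output, not no DC offset)
(F) reversed diode — fails on gain low, no DC offset, supply rail sagging (predicts gain high, not gain low)
Only (B) is consistent with every observation.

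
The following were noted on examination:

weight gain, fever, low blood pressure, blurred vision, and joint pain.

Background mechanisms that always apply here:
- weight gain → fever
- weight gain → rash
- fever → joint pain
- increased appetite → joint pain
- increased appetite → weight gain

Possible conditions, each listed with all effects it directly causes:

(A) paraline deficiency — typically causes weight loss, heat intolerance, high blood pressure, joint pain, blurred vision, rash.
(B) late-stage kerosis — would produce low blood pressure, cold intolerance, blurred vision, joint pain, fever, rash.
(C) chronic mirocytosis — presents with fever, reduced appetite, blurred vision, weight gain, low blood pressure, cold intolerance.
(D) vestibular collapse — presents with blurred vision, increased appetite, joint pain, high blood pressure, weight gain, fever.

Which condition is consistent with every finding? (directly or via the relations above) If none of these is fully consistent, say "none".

C

For each candidate, compare predicted effects to what was observed:
(A) paraline deficiency — weight gain miss; fever miss; low blood pressure miss; blurred vision match; joint pain match
(B) late-stage kerosis — does not account for weight gain
(C) chronic mirocytosis — accounts for every observation (joint pain via fever → joint pain)
(D) vestibular collapse — fails on low blood pressure (predicts high blood pressure, not low blood pressure)
Only (C) is consistent with every observation.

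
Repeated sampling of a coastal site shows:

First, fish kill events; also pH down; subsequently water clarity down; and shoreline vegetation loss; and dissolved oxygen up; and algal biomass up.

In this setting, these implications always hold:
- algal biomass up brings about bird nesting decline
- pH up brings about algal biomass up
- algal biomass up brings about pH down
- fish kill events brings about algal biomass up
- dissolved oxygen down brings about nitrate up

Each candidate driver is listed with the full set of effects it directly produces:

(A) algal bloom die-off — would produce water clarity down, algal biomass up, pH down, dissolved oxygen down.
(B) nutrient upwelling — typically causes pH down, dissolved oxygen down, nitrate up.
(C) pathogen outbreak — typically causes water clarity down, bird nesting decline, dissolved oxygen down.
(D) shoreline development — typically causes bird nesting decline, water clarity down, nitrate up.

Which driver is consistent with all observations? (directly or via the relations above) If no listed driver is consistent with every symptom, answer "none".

none

Testing each hypothesis:
(A) algal bloom die-off — fish kill events ✗; pH down ✓; water clarity down ✓; shoreline vegetation loss ✗; dissolved oxygen up ✗; algal biomass up ✓
(B) nutrient upwelling — fish kill events ✗; pH down ✓; water clarity down ✗; shoreline vegetation loss ✗; dissolved oxygen up ✗; algal biomass up ✗
(C) pathogen outbreak — fish kill events ✗; pH down ✗; water clarity down ✓; shoreline vegetation loss ✗; dissolved oxygen up ✗; algal biomass up ✗
(D) shoreline development — does not account for fish kill events, pH down, shoreline vegetation loss, dissolved oxygen up, algal biomass up
None of the listed candidates fits everything.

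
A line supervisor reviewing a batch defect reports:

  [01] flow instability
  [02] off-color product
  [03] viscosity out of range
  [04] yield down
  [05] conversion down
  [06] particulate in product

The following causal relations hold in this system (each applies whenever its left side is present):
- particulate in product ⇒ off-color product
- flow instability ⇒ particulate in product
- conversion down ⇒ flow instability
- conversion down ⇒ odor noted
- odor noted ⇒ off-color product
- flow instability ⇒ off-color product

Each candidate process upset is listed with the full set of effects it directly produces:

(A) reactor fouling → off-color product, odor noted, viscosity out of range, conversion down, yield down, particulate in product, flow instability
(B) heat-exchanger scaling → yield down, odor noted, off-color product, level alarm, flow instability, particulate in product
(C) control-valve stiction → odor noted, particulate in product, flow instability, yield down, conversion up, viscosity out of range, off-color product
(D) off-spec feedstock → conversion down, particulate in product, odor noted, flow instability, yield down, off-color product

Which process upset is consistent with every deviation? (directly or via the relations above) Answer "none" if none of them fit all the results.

A

For each candidate, compare predicted effects to what was observed:
(A) reactor fouling — accounts for every observation
(B) heat-exchanger scaling — does not account for viscosity out of range, conversion down
(C) control-valve stiction — fails on conversion down (predicts conversion up, not conversion down)
(D) off-spec feedstock — does not account for viscosity out of range
(A) is the only candidate with no mismatches.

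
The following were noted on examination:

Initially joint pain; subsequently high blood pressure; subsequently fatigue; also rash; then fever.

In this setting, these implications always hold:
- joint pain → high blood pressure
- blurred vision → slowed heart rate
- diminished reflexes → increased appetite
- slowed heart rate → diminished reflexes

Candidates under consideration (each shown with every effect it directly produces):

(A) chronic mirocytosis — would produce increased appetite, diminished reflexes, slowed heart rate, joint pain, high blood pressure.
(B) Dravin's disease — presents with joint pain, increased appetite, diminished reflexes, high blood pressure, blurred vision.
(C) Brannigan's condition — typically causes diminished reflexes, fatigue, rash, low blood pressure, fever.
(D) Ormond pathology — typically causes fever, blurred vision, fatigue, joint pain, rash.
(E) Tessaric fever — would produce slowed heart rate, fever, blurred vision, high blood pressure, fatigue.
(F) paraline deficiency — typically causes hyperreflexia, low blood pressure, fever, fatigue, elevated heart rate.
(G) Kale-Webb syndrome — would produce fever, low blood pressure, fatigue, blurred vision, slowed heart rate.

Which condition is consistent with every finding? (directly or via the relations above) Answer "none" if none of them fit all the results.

Testing each hypothesis:
(A) chronic mirocytosis — joint pain match; high blood pressure match; fatigue miss; rash miss; fever miss
(B) Dravin's disease — joint pain match; high blood pressure match; fatigue miss; rash miss; fever miss
(C) Brannigan's condition — fails on joint pain, high blood pressure (predicts low blood pressure, not high blood pressure)
(D) Ormond pathology — joint pain match; high blood pressure match (via joint pain → high blood pressure); fatigue match; rash match; fever match
(E) Tessaric fever — joint pain miss; high blood pressure match; fatigue match; rash miss; fever match
(F) paraline deficiency — fails on joint pain, high blood pressure, rash (predicts low blood pressure, not high blood pressure)
(G) Kale-Webb syndrome — fails on joint pain, high blood pressure, rash (predicts low blood pressure, not high blood pressure)
(D) is the only candidate with no mismatches.

D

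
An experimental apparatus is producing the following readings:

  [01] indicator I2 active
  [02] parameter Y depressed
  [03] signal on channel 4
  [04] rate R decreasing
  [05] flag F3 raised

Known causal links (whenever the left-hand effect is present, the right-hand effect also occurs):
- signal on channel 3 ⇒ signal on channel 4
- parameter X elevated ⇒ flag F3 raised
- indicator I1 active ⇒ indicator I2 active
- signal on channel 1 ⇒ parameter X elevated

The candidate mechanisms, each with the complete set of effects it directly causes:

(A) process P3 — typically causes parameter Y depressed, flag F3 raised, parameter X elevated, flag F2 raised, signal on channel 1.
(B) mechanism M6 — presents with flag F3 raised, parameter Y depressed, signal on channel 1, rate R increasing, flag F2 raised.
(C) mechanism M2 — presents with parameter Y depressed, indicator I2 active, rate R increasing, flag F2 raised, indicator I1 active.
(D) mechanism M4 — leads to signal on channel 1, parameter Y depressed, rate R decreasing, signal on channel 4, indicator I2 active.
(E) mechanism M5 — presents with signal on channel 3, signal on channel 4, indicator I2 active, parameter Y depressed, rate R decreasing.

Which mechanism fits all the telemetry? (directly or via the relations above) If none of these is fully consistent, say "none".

Testing each hypothesis:
(A) process P3 — does not account for indicator I2 active, signal on channel 4, rate R decreasing
(B) mechanism M6 — fails on indicator I2 active, signal on channel 4, rate R decreasing (predicts rate R increasing, not rate R decreasing)
(C) mechanism M2 — indicator I2 active yes; parameter Y depressed yes; signal on channel 4 NO; rate R decreasing NO; flag F3 raised NO
(D) mechanism M4 — indicator I2 active yes; parameter Y depressed yes; signal on channel 4 yes; rate R decreasing yes; flag F3 raised yes (by signal on channel 1 → parameter X elevated → flag F3 raised)
(E) mechanism M5 — indicator I2 active yes; parameter Y depressed yes; signal on channel 4 yes; rate R decreasing yes; flag F3 raised NO
Only (D) is consistent with every observation.

D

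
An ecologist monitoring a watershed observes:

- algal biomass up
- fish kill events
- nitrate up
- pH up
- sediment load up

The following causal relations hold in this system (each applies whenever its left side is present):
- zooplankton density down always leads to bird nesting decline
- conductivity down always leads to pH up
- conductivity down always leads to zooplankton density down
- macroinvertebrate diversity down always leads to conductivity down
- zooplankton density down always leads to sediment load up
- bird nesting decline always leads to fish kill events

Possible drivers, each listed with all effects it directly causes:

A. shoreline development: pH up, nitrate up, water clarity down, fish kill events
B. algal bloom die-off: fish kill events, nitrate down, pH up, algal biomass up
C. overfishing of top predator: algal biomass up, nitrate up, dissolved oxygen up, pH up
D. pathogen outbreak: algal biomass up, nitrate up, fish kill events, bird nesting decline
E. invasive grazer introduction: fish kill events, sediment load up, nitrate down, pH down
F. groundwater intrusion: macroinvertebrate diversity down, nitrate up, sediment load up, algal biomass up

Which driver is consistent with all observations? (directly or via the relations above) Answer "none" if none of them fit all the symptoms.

F

Per-candidate check:
(A) shoreline development — does not account for algal biomass up, sediment load up
(B) algal bloom die-off — algal biomass up yes; fish kill events yes; nitrate up NO; pH up yes; sediment load up NO
(C) overfishing of top predator — algal biomass up yes; fish kill events NO; nitrate up yes; pH up yes; sediment load up NO
(D) pathogen outbreak — does not account for pH up, sediment load up
(E) invasive grazer introduction — fails on algal biomass up, nitrate up, pH up (predicts nitrate down, not nitrate up; predicts pH down, not pH up)
(F) groundwater intrusion — accounts for every observation (fish kill events by macroinvertebrate diversity down → conductivity down → zooplankton density down → bird nesting decline → fish kill events)
(F) alone accounts for all the evidence.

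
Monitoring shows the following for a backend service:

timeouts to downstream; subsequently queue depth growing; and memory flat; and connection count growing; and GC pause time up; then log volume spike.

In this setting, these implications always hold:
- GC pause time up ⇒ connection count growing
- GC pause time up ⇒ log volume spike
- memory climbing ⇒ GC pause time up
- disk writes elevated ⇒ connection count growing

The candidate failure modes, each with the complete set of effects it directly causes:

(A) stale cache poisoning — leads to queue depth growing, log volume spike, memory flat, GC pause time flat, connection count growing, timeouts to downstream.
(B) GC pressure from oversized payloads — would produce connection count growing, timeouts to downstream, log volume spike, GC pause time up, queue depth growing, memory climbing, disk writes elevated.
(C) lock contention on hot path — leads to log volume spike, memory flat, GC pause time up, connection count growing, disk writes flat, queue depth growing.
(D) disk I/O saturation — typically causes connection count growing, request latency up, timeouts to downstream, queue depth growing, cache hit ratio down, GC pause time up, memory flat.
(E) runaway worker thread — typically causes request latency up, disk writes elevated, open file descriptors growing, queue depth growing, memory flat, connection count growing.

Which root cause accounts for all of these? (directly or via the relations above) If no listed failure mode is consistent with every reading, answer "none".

For each candidate, compare predicted effects to what was observed:
(A) stale cache poisoning — timeouts to downstream ✓; queue depth growing ✓; memory flat ✓; connection count growing ✓; GC pause time up ✗; log volume spike ✓
(B) GC pressure from oversized payloads — timeouts to downstream ✓; queue depth growing ✓; memory flat ✗; connection count growing ✓; GC pause time up ✓; log volume spike ✓
(C) lock contention on hot path — timeouts to downstream ✗; queue depth growing ✓; memory flat ✓; connection count growing ✓; GC pause time up ✓; log volume spike ✓
(D) disk I/O saturation — accounts for every observation (log volume spike via GC pause time up → log volume spike)
(E) runaway worker thread — timeouts to downstream ✗; queue depth growing ✓; memory flat ✓; connection count growing ✓; GC pause time up ✗; log volume spike ✗
(D) alone accounts for all the evidence.

D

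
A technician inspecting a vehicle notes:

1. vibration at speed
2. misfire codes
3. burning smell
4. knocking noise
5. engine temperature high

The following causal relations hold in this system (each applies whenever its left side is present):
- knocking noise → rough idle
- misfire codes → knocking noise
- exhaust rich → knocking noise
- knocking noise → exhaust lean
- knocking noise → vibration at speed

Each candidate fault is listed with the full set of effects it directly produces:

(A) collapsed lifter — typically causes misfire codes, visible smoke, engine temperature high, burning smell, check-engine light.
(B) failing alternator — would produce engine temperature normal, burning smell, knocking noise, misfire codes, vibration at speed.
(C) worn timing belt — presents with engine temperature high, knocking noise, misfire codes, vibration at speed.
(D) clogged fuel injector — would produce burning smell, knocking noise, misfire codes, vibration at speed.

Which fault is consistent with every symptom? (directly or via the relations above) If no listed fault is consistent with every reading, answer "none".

A

Testing each hypothesis:
(A) collapsed lifter — vibration at speed ✓ (via misfire codes → knocking noise → vibration at speed); misfire codes ✓; burning smell ✓; knocking noise ✓ (via misfire codes → knocking noise); engine temperature high ✓
(B) failing alternator — fails on engine temperature high (predicts engine temperature normal, not engine temperature high)
(C) worn timing belt — does not account for burning smell
(D) clogged fuel injector — vibration at speed ✓; misfire codes ✓; burning smell ✓; knocking noise ✓; engine temperature high ✗
Only (A) is consistent with every observation.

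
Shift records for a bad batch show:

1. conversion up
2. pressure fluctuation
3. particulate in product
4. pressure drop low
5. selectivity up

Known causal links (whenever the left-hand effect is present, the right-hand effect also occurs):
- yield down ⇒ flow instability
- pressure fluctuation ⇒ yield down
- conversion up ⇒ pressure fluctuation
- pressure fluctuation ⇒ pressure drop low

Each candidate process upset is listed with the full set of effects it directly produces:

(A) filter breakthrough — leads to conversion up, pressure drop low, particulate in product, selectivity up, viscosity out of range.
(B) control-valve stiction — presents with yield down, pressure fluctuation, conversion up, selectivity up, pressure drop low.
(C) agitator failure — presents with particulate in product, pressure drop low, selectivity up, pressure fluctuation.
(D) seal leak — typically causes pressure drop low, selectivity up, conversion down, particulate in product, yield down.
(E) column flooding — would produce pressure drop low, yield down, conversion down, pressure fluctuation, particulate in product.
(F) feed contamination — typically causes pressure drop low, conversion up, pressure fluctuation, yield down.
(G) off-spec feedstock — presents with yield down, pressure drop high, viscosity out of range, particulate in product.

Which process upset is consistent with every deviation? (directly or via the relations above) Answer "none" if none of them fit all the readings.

Testing each hypothesis:
(A) filter breakthrough — conversion up yes; pressure fluctuation yes (through conversion up → pressure fluctuation); particulate in product yes; pressure drop low yes; selectivity up yes
(B) control-valve stiction — conversion up yes; pressure fluctuation yes; particulate in product NO; pressure drop low yes; selectivity up yes
(C) agitator failure — conversion up NO; pressure fluctuation yes; particulate in product yes; pressure drop low yes; selectivity up yes
(D) seal leak — fails on conversion up, pressure fluctuation (predicts conversion down, not conversion up)
(E) column flooding — conversion up NO; pressure fluctuation yes; particulate in product yes; pressure drop low yes; selectivity up NO
(F) feed contamination — conversion up yes; pressure fluctuation yes; particulate in product NO; pressure drop low yes; selectivity up NO
(G) off-spec feedstock — fails on conversion up, pressure fluctuation, pressure drop low, selectivity up (predicts pressure drop high, not pressure drop low)
Only (A) is consistent with every observation.

A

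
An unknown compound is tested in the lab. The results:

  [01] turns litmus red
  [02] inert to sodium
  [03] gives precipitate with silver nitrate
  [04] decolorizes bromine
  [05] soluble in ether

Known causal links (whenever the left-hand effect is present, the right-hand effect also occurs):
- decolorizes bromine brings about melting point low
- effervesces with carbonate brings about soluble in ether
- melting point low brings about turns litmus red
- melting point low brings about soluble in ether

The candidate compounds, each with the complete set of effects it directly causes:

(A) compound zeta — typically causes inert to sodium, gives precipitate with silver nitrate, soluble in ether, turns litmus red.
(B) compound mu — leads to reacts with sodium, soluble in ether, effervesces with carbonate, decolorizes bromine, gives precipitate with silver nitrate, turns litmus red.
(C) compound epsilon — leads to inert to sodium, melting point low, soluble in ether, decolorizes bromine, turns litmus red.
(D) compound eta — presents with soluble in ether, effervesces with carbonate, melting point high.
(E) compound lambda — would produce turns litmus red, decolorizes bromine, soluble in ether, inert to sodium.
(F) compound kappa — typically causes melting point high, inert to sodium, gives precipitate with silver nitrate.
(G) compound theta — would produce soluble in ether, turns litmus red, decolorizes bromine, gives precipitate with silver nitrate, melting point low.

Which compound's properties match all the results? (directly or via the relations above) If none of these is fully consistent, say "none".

Checking each candidate against the observations:
(A) compound zeta — does not account for decolorizes bromine
(B) compound mu — turns litmus red +; inert to sodium -; gives precipitate with silver nitrate +; decolorizes bromine +; soluble in ether +
(C) compound epsilon — does not account for gives precipitate with silver nitrate
(D) compound eta — does not account for turns litmus red, inert to sodium, gives precipitate with silver nitrate, decolorizes bromine
(E) compound lambda — does not account for gives precipitate with silver nitrate
(F) compound kappa — turns litmus red -; inert to sodium +; gives precipitate with silver nitrate +; decolorizes bromine -; soluble in ether -
(G) compound theta — does not account for inert to sodium
No candidate is consistent with all observations.

none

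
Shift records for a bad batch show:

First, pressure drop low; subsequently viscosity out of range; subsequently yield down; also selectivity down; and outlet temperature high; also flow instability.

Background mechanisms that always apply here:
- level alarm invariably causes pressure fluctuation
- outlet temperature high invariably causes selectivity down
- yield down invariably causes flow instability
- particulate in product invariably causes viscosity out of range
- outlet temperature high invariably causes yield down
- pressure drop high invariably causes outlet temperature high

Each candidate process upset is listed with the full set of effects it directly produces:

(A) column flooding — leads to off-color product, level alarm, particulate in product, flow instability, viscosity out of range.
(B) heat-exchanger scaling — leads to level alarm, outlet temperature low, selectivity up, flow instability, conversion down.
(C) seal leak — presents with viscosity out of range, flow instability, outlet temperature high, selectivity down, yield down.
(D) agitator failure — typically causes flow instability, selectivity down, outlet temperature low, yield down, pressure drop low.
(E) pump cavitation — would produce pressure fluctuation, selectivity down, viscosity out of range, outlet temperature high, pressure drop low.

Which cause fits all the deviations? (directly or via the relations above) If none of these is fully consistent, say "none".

E

Checking each candidate against the observations:
(A) column flooding — does not account for pressure drop low, yield down, selectivity down, outlet temperature high
(B) heat-exchanger scaling — pressure drop low NO; viscosity out of range NO; yield down NO; selectivity down NO; outlet temperature high NO; flow instability yes
(C) seal leak — does not account for pressure drop low
(D) agitator failure — fails on viscosity out of range, outlet temperature high (predicts outlet temperature low, not outlet temperature high)
(E) pump cavitation — pressure drop low yes; viscosity out of range yes; yield down yes (via outlet temperature high → yield down); selectivity down yes; outlet temperature high yes; flow instability yes (via outlet temperature high → yield down → flow instability)
(E) is the only candidate with no mismatches.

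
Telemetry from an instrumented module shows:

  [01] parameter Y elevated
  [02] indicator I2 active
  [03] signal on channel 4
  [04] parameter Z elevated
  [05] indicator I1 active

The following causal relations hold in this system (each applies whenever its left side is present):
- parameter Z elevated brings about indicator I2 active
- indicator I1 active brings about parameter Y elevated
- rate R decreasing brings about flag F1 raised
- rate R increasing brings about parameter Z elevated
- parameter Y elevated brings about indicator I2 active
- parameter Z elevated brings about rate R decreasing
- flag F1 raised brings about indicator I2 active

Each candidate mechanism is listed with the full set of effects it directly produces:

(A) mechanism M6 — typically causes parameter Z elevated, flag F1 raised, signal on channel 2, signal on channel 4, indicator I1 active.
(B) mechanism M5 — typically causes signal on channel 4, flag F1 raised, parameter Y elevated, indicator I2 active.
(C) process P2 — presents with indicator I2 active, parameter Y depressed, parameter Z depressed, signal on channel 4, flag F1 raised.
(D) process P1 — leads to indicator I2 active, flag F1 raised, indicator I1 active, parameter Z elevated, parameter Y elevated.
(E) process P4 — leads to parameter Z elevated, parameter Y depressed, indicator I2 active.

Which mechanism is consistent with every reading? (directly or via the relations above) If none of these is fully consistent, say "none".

A

Testing each hypothesis:
(A) mechanism M6 — parameter Y elevated yes (by indicator I1 active → parameter Y elevated); indicator I2 active yes (by flag F1 raised → indicator I2 active); signal on channel 4 yes; parameter Z elevated yes; indicator I1 active yes
(B) mechanism M5 — parameter Y elevated yes; indicator I2 active yes; signal on channel 4 yes; parameter Z elevated NO; indicator I1 active NO
(C) process P2 — parameter Y elevated NO; indicator I2 active yes; signal on channel 4 yes; parameter Z elevated NO; indicator I1 active NO
(D) process P1 — parameter Y elevated yes; indicator I2 active yes; signal on channel 4 NO; parameter Z elevated yes; indicator I1 active yes
(E) process P4 — fails on parameter Y elevated, signal on channel 4, indicator I1 active (predicts parameter Y depressed, not parameter Y elevated)
(A) alone accounts for all the evidence.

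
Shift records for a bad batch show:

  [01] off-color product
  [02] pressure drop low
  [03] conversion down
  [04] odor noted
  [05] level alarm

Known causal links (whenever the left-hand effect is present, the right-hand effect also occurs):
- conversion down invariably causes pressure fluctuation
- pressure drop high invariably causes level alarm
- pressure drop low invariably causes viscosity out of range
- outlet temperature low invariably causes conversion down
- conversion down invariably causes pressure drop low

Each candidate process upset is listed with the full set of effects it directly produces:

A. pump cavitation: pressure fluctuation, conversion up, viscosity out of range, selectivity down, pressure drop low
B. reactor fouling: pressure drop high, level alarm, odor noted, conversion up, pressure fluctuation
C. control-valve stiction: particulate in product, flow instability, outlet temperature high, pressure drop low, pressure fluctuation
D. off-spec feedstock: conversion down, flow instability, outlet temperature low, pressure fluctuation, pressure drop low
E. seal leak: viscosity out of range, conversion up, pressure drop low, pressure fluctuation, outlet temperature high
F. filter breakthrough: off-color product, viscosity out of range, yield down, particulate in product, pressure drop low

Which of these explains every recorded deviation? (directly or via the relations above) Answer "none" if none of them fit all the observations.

none

Per-candidate check:
(A) pump cavitation — fails on off-color product, conversion down, odor noted, level alarm (predicts conversion up, not conversion down)
(B) reactor fouling — fails on off-color product, pressure drop low, conversion down (predicts pressure drop high, not pressure drop low; predicts conversion up, not conversion down)
(C) control-valve stiction — off-color product ✗; pressure drop low ✓; conversion down ✗; odor noted ✗; level alarm ✗
(D) off-spec feedstock — does not account for off-color product, odor noted, level alarm
(E) seal leak — off-color product ✗; pressure drop low ✓; conversion down ✗; odor noted ✗; level alarm ✗
(F) filter breakthrough — does not account for conversion down, odor noted, level alarm
No candidate is consistent with all observations.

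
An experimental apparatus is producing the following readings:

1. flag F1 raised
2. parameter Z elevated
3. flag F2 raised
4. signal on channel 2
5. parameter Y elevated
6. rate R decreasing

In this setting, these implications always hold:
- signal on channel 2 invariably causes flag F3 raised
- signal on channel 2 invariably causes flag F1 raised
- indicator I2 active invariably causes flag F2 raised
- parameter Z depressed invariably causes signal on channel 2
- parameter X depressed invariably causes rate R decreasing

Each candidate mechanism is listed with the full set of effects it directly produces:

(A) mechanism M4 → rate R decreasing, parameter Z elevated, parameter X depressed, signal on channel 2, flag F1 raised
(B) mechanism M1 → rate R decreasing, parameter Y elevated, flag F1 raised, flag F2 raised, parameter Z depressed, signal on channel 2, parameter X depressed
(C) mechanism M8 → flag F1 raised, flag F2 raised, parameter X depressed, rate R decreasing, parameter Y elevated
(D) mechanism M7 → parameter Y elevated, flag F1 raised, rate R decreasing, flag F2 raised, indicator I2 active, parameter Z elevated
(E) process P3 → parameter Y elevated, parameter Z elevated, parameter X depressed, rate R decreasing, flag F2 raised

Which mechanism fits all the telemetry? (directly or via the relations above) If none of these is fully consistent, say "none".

none

Per-candidate check:
(A) mechanism M4 — flag F1 raised +; parameter Z elevated +; flag F2 raised -; signal on channel 2 +; parameter Y elevated -; rate R decreasing +
(B) mechanism M1 — flag F1 raised +; parameter Z elevated -; flag F2 raised +; signal on channel 2 +; parameter Y elevated +; rate R decreasing +
(C) mechanism M8 — does not account for parameter Z elevated, signal on channel 2
(D) mechanism M7 — flag F1 raised +; parameter Z elevated +; flag F2 raised +; signal on channel 2 -; parameter Y elevated +; rate R decreasing +
(E) process P3 — does not account for flag F1 raised, signal on channel 2
No candidate is consistent with all observations.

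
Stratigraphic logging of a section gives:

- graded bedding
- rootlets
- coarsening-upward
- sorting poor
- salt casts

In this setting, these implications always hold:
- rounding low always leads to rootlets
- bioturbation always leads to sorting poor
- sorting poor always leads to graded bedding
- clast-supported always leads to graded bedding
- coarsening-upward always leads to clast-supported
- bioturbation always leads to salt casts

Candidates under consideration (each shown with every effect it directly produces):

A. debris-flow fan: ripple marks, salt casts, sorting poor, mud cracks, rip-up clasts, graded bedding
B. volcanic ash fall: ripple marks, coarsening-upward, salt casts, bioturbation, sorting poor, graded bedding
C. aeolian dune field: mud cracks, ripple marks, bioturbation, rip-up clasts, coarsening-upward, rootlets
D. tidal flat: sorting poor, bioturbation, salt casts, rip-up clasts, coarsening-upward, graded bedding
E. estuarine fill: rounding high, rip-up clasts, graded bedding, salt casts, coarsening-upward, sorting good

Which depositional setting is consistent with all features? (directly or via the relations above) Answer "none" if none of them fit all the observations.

C

For each candidate, compare predicted effects to what was observed:
(A) debris-flow fan — does not account for rootlets, coarsening-upward
(B) volcanic ash fall — does not account for rootlets
(C) aeolian dune field — accounts for every observation (graded bedding by bioturbation → sorting poor → graded bedding)
(D) tidal flat — does not account for rootlets
(E) estuarine fill — graded bedding +; rootlets -; coarsening-upward +; sorting poor -; salt casts +
Only (C) is consistent with every observation.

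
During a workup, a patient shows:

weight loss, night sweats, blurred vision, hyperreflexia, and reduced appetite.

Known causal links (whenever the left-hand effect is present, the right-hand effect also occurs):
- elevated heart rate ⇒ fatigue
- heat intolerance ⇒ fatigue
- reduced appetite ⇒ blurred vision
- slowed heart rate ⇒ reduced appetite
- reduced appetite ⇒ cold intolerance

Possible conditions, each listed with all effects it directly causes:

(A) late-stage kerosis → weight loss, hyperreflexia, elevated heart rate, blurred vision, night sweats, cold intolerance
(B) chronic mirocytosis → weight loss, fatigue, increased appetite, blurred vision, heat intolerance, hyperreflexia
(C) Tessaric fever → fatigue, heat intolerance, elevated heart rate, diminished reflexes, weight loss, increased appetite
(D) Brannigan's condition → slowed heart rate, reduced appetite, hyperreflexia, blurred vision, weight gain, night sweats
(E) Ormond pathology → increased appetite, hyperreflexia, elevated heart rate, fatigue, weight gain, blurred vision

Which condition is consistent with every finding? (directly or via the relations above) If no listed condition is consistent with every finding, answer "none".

none

For each candidate, compare predicted effects to what was observed:
(A) late-stage kerosis — weight loss match; night sweats match; blurred vision match; hyperreflexia match; reduced appetite miss
(B) chronic mirocytosis — weight loss match; night sweats miss; blurred vision match; hyperreflexia match; reduced appetite miss
(C) Tessaric fever — weight loss match; night sweats miss; blurred vision miss; hyperreflexia miss; reduced appetite miss
(D) Brannigan's condition — weight loss miss; night sweats match; blurred vision match; hyperreflexia match; reduced appetite match
(E) Ormond pathology — fails on weight loss, night sweats, reduced appetite (predicts weight gain, not weight loss; predicts increased appetite, not reduced appetite)
Every candidate fails on at least one observation.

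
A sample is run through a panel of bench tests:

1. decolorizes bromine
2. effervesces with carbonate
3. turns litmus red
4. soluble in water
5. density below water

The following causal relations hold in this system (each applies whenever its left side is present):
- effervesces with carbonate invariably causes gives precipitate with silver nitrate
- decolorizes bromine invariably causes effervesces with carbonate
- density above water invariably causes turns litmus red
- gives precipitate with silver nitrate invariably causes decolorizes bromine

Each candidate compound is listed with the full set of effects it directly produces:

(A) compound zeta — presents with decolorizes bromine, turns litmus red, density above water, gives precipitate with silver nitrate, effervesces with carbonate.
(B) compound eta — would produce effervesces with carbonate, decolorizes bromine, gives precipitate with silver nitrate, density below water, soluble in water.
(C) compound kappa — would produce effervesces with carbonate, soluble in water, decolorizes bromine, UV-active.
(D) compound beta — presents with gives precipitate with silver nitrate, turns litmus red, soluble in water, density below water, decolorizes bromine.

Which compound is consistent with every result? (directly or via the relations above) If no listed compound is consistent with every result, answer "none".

Testing each hypothesis:
(A) compound zeta — fails on soluble in water, density below water (predicts density above water, not density below water)
(B) compound eta — decolorizes bromine match; effervesces with carbonate match; turns litmus red miss; soluble in water match; density below water match
(C) compound kappa — does not account for turns litmus red, density below water
(D) compound beta — accounts for every observation (effervesces with carbonate via decolorizes bromine → effervesces with carbonate)
(D) alone accounts for all the evidence.

D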